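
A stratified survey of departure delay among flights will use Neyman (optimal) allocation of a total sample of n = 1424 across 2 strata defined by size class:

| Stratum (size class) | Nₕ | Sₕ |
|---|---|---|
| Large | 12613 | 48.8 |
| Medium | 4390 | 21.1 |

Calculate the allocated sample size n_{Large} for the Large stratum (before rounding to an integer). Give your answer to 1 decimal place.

Neyman allocation: nₕ = n·NₕSₕ / Σⱼ NⱼSⱼ.
Σ NⱼSⱼ = 12613·48.8 + 4390·21.1 = 708143.4.
n_{Large} = 1424·12613·48.8 / 708143.4 = 1237.7.

1237.7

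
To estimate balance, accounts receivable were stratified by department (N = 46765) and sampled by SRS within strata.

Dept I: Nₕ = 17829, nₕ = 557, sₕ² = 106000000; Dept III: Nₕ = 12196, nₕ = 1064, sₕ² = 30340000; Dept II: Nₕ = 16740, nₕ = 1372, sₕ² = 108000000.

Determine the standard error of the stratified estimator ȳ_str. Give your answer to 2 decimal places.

194.49

Var(ȳ_str) = Σₕ Wₕ²(1 − fₕ)sₕ²/nₕ with Wₕ = Nₕ/N, N = 46765.
Dept I: Wₕ = 0.38124666; term = 0.38124666²·(1 − 0.03124124)·106000000/557 = 26796.521.
Dept III: Wₕ = 0.26079333; term = 0.26079333²·(1 − 0.08724172)·30340000/1064 = 1770.2014.
Dept II: Wₕ = 0.35796001; term = 0.35796001²·(1 − 0.08195938)·108000000/1372 = 9259.7779.
Sum = 37826.5.
SE = √(37826.5) = 194.49.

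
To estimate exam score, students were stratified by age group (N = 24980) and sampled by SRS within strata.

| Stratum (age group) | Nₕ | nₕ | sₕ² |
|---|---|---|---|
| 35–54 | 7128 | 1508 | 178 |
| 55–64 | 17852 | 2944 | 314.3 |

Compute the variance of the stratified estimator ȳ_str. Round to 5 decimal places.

0.05311

Var(ȳ_str) = Σₕ Wₕ²(1 − fₕ)sₕ²/nₕ with Wₕ = Nₕ/N, N = 24980.
35–54: Wₕ = 0.28534828; term = 0.28534828²·(1 − 0.21156004)·178/1508 = 0.0075777068.
55–64: Wₕ = 0.71465172; term = 0.71465172²·(1 − 0.16491149)·314.3/2944 = 0.045533179.
Sum = 0.053110886.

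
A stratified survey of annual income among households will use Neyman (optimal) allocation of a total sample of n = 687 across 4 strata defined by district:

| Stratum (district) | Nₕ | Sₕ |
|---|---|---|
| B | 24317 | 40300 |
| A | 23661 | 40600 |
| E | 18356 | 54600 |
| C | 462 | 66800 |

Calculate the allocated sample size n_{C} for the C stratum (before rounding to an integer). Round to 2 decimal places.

Neyman allocation: nₕ = n·NₕSₕ / Σⱼ NⱼSⱼ.
Σ NⱼSⱼ = 24317·40300 + 23661·40600 + 18356·54600 + 462·66800 = 2.9737109 × 10^9.
n_{C} = 687·462·66800 / (2.9737109 × 10^9) = 7.13.

7.13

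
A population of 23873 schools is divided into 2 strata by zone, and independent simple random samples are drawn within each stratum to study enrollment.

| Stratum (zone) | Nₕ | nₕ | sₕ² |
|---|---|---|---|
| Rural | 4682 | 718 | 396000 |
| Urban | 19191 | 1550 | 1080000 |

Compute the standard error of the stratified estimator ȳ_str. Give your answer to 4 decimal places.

Var(ȳ_str) = Σₕ Wₕ²(1 − fₕ)sₕ²/nₕ with Wₕ = Nₕ/N, N = 23873.
Rural: Wₕ = 0.19612114; term = 0.19612114²·(1 − 0.15335327)·396000/718 = 17.96064.
Urban: Wₕ = 0.80387886; term = 0.80387886²·(1 − 0.08076703)·1080000/1550 = 413.90328.
Sum = 431.86392.
SE = √(431.86392) = 20.7813.

20.7813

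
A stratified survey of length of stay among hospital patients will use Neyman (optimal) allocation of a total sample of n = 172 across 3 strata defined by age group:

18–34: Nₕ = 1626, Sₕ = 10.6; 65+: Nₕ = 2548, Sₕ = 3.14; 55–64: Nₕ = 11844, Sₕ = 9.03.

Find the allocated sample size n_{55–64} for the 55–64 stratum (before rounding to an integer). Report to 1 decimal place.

Neyman allocation: nₕ = n·NₕSₕ / Σⱼ NⱼSⱼ.
Σ NⱼSⱼ = 1626·10.6 + 2548·3.14 + 11844·9.03 = 132187.64.
n_{55–64} = 172·11844·9.03 / 132187.64 = 139.2.

139.2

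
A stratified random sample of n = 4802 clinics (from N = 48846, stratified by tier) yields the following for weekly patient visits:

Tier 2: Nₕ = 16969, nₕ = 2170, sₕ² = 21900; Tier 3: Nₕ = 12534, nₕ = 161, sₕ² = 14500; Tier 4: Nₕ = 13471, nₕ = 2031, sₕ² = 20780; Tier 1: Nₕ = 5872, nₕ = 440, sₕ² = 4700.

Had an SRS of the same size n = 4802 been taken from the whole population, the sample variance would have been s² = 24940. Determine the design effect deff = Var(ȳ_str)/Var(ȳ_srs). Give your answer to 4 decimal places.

Var(ȳ_str) = Σ Wₕ²(1−fₕ)sₕ²/nₕ with Wₕ = Nₕ/48846:
  Tier 2: (16969/48846)²·(1−2170/16969)·21900/2170 = 1.0622213
  Tier 3: (12534/48846)²·(1−161/12534)·14500/161 = 5.8539474
  Tier 4: (13471/48846)²·(1−2031/13471)·20780/2031 = 0.66085088
  Tier 1: (5872/48846)²·(1−440/5872)·4700/440 = 0.14280157
  → Var(ȳ_str) = 7.7198212.
Var(ȳ_srs) = (1 − 4802/48846)·24940/4802 = 4.683085.
deff = 7.7198212 / 4.683085 = 1.6484.

1.6484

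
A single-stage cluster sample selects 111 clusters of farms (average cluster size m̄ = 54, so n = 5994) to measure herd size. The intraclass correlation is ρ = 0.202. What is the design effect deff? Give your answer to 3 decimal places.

deff = 1 + (54 − 1)·0.202 = 1 + 10.706 = 11.706.

11.706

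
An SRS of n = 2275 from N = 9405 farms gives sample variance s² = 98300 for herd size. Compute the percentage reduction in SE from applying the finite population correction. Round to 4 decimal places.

12.9306

f = n/N = 2275/9405 = 0.24189261.
SE_no-fpc = √(s²/n) = 6.5733394; SE_fpc = √((1−f)s²/n) = 5.7233647.
Ratio = √(1−f) = 0.87069363. Reduction = 100·(1 − 0.87069363) = 12.9306%.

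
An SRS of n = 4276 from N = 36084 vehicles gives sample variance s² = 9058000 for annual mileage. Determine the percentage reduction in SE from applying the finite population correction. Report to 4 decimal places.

6.1118

f = n/N = 4276/36084 = 0.11850127.
SE_no-fpc = √(s²/n) = 46.025372; SE_fpc = √((1−f)s²/n) = 43.212377.
Ratio = √(1−f) = 0.93888164. Reduction = 100·(1 − 0.93888164) = 6.1118%.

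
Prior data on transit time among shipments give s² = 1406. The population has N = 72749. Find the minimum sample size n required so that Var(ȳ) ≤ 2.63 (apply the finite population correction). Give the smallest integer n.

Without fpc, n₀ = s²/D = 1406/2.63 = 534.6008.
With fpc, (1 − n/N)·s²/n ≤ D requires n ≥ n₀/(1 + n₀/N) = 534.6008/(1 + 534.6008/72749) = 530.7009.
Rounding up, n = 531.

531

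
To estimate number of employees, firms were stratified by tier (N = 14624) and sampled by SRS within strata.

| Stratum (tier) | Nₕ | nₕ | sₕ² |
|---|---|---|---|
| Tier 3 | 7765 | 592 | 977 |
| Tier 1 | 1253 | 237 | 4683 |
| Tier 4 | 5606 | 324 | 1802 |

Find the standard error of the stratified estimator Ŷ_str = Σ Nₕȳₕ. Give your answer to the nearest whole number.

16786

Var(Ŷ_str) = Σₕ Nₕ²(1 − fₕ)sₕ²/nₕ.
Tier 3: 7765²·(1 − 592/7765)·977/592 = 9.1921086 × 10^7.
Tier 1: 1253²·(1 − 237/1253)·4683/237 = 2.5154784 × 10^7.
Tier 4: 5606²·(1 − 324/5606)·1802/324 = 1.6468774 × 10^8.
Sum = 2.8176361 × 10^8.
SE = √(2.8176361 × 10^8) = 16786.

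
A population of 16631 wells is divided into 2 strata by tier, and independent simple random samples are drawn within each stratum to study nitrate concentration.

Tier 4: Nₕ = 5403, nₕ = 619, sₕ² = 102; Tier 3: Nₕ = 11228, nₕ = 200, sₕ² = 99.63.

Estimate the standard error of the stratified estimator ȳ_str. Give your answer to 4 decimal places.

Var(ȳ_str) = Σₕ Wₕ²(1 − fₕ)sₕ²/nₕ with Wₕ = Nₕ/N, N = 16631.
Tier 4: Wₕ = 0.32487523; term = 0.32487523²·(1 − 0.11456598)·102/619 = 0.015399227.
Tier 3: Wₕ = 0.67512477; term = 0.67512477²·(1 − 0.01781261)·99.63/200 = 0.22300909.
Sum = 0.23840832.
SE = √(0.23840832) = 0.4883.

0.4883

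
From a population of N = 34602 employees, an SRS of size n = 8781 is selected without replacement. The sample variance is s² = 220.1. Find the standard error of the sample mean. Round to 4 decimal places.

Under SRS without replacement, Var(ȳ) = (1 − f)·s²/n with f = n/N = 8781/34602 = 0.25377146.
Var(ȳ) = (1 − 0.25377146)·220.1/8781 = 0.74622854·0.025065482 = 0.018704578.
SE(ȳ) = √(0.018704578) = 0.1368.

0.1368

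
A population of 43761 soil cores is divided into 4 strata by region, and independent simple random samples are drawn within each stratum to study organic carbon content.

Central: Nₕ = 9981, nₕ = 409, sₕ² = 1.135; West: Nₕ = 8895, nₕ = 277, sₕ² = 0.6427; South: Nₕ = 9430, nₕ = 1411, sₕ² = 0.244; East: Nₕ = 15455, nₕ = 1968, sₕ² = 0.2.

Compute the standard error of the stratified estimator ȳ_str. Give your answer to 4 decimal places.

0.0158

Var(ȳ_str) = Σₕ Wₕ²(1 − fₕ)sₕ²/nₕ with Wₕ = Nₕ/N, N = 43761.
Central: Wₕ = 0.22807980; term = 0.22807980²·(1 − 0.04097786)·1.135/409 = 1.3844422 × 10^-4.
West: Wₕ = 0.20326318; term = 0.20326318²·(1 − 0.03114109)·0.6427/277 = 9.287664 × 10^-5.
South: Wₕ = 0.21548868; term = 0.21548868²·(1 − 0.14962884)·0.244/1411 = 6.8284203 × 10^-6.
East: Wₕ = 0.35316835; term = 0.35316835²·(1 − 0.12733743)·0.2/1968 = 1.106152 × 10^-5.
Sum = 2.492108 × 10^-4.
SE = √(2.492108 × 10^-4) = 0.0158.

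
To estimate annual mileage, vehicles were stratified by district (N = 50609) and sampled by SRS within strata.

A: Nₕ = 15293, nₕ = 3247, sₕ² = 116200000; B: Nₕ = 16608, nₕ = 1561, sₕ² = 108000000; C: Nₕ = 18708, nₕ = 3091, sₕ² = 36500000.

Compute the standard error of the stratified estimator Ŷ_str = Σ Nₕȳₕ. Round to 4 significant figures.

5.228 × 10^6

Var(Ŷ_str) = Σₕ Nₕ²(1 − fₕ)sₕ²/nₕ.
A: 15293²·(1 − 3247/15293)·116200000/3247 = 6.5926404 × 10^12.
B: 16608²·(1 − 1561/16608)·108000000/1561 = 1.7289726 × 10^13.
C: 18708²·(1 − 3091/18708)·36500000/3091 = 3.4499979 × 10^12.
Sum = 2.7332364 × 10^13.
SE = √(2.7332364 × 10^13) = 5.228 × 10^6.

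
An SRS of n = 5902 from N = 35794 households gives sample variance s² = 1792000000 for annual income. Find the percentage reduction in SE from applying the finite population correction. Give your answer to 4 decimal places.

8.6155

f = n/N = 5902/35794 = 0.16488797.
SE_no-fpc = √(s²/n) = 551.02259; SE_fpc = √((1−f)s²/n) = 503.54904.
Ratio = √(1−f) = 0.91384464. Reduction = 100·(1 − 0.91384464) = 8.6155%.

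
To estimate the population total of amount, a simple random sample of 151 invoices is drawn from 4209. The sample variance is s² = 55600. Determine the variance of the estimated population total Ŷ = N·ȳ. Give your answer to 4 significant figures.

Var(Ŷ) = N²·Var(ȳ) = N²·(1 − n/N)·s²/n.
f = 151/4209 = 0.03587550; Var(ȳ) = 0.96412450·55600/151 = 355.00213.
Var(Ŷ) = 4209² · 355.00213 = 6.2891045 × 10^9.

6.289 × 10^9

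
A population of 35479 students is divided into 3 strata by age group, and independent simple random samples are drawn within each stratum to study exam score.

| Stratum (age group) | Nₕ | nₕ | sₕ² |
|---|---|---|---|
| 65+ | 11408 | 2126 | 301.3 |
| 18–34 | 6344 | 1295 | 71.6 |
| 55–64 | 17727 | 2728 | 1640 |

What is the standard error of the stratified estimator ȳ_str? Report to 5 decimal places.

0.37459

Var(ȳ_str) = Σₕ Wₕ²(1 − fₕ)sₕ²/nₕ with Wₕ = Nₕ/N, N = 35479.
65+: Wₕ = 0.32154232; term = 0.32154232²·(1 − 0.18636045)·301.3/2126 = 0.011921865.
18–34: Wₕ = 0.17881000; term = 0.17881000²·(1 − 0.20412989)·71.6/1295 = 0.0014069189.
55–64: Wₕ = 0.49964768; term = 0.49964768²·(1 − 0.15388955)·1640/2728 = 0.12698555.
Sum = 0.14031433.
SE = √(0.14031433) = 0.37459.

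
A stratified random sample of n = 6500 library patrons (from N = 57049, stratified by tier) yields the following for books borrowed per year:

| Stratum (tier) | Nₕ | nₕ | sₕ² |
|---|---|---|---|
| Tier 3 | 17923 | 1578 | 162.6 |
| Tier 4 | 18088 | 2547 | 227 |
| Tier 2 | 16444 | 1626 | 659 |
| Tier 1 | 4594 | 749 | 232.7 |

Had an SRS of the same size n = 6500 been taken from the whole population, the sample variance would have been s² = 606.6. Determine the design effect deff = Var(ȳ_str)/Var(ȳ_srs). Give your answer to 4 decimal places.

0.5926

Var(ȳ_str) = Σ Wₕ²(1−fₕ)sₕ²/nₕ with Wₕ = Nₕ/57049:
  Tier 3: (17923/57049)²·(1−1578/17923)·162.6/1578 = 0.0092749825
  Tier 4: (18088/57049)²·(1−2547/18088)·227/2547 = 0.007697866
  Tier 2: (16444/57049)²·(1−1626/16444)·659/1626 = 0.030343513
  Tier 1: (4594/57049)²·(1−749/4594)·232.7/749 = 0.0016861874
  → Var(ȳ_str) = 0.049002549.
Var(ȳ_srs) = (1 − 6500/57049)·606.6/6500 = 0.082690112.
deff = 0.049002549 / 0.082690112 = 0.5926.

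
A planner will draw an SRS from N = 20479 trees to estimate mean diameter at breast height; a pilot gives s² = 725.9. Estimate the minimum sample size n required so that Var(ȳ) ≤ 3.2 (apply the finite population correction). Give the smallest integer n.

225

Without fpc, n₀ = s²/D = 725.9/3.2 = 226.8437.
With fpc, (1 − n/N)·s²/n ≤ D requires n ≥ n₀/(1 + n₀/N) = 226.8437/(1 + 226.8437/20479) = 224.3585.
Rounding up, n = 225.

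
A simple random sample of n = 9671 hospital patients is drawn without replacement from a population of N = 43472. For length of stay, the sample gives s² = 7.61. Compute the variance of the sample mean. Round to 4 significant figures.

Under SRS without replacement, Var(ȳ) = (1 − f)·s²/n with f = n/N = 9671/43472 = 0.22246503.
Var(ȳ) = (1 − 0.22246503)·7.61/9671 = 0.77753497·7.8688864 × 10^-4 = 6.1183343 × 10^-4.

6.118 × 10^-4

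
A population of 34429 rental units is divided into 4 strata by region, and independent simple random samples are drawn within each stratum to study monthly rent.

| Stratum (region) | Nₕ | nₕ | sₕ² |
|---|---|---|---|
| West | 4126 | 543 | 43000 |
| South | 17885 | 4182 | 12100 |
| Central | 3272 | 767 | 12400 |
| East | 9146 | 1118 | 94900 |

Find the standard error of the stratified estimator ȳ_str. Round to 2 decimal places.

2.64

Var(ȳ_str) = Σₕ Wₕ²(1 − fₕ)sₕ²/nₕ with Wₕ = Nₕ/N, N = 34429.
West: Wₕ = 0.11984083; term = 0.11984083²·(1 − 0.13160446)·43000/543 = 0.98763356.
South: Wₕ = 0.51947486; term = 0.51947486²·(1 − 0.23382723)·12100/4182 = 0.59821476.
Central: Wₕ = 0.09503616; term = 0.09503616²·(1 − 0.23441320)·12400/767 = 0.11178886.
East: Wₕ = 0.26564815; term = 0.26564815²·(1 − 0.12223923)·94900/1118 = 5.2579222.
Sum = 6.9555594.
SE = √(6.9555594) = 2.64.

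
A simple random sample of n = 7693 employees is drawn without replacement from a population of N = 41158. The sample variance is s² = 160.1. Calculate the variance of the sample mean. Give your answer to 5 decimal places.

0.01692

Under SRS without replacement, Var(ȳ) = (1 − f)·s²/n with f = n/N = 7693/41158 = 0.18691384.
Var(ȳ) = (1 − 0.18691384)·160.1/7693 = 0.81308616·0.020811127 = 0.016921239.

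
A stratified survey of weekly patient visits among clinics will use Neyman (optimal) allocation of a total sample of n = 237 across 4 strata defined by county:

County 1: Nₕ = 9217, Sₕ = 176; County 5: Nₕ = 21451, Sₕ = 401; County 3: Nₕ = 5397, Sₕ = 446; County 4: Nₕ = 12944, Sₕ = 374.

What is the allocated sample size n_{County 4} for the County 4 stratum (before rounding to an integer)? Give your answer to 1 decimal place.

Neyman allocation: nₕ = n·NₕSₕ / Σⱼ NⱼSⱼ.
Σ NⱼSⱼ = 9217·176 + 21451·401 + 5397·446 + 12944·374 = 1.7472161 × 10^7.
n_{County 4} = 237·12944·374 / (1.7472161 × 10^7) = 65.7.

65.7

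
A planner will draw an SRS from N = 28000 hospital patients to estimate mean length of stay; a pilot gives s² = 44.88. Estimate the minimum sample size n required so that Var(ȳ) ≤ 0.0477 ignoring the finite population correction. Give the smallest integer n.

941

Without fpc, n₀ = s²/D = 44.88/0.0477 = 940.8805.
Rounding up, n = 941.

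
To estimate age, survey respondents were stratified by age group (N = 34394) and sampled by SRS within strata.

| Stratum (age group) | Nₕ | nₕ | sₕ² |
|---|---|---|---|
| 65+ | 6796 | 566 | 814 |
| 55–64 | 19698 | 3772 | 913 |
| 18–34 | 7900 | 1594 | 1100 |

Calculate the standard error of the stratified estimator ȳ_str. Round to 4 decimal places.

0.3804

Var(ȳ_str) = Σₕ Wₕ²(1 − fₕ)sₕ²/nₕ with Wₕ = Nₕ/N, N = 34394.
65+: Wₕ = 0.19759260; term = 0.19759260²·(1 − 0.08328428)·814/566 = 0.051473538.
55–64: Wₕ = 0.57271617; term = 0.57271617²·(1 − 0.19149152)·913/3772 = 0.064189289.
18–34: Wₕ = 0.22969123; term = 0.22969123²·(1 − 0.20177215)·1100/1594 = 0.029061636.
Sum = 0.14472446.
SE = √(0.14472446) = 0.3804.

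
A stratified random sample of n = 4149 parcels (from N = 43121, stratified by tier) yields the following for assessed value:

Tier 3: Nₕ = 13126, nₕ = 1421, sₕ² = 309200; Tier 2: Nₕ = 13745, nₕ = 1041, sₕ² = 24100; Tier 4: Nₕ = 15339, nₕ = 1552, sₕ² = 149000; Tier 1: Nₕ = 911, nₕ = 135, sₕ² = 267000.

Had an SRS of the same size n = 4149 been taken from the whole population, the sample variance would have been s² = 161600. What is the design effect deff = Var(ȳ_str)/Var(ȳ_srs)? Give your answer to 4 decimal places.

Var(ȳ_str) = Σ Wₕ²(1−fₕ)sₕ²/nₕ with Wₕ = Nₕ/43121:
  Tier 3: (13126/43121)²·(1−1421/13126)·309200/1421 = 17.97925
  Tier 2: (13745/43121)²·(1−1041/13745)·24100/1041 = 2.1740719
  Tier 4: (15339/43121)²·(1−1552/15339)·149000/1552 = 10.919022
  Tier 1: (911/43121)²·(1−135/911)·267000/135 = 0.75193438
  → Var(ȳ_str) = 31.824278.
Var(ȳ_srs) = (1 − 4149/43121)·161600/4149 = 35.20155.
deff = 31.824278 / 35.20155 = 0.9041.

0.9041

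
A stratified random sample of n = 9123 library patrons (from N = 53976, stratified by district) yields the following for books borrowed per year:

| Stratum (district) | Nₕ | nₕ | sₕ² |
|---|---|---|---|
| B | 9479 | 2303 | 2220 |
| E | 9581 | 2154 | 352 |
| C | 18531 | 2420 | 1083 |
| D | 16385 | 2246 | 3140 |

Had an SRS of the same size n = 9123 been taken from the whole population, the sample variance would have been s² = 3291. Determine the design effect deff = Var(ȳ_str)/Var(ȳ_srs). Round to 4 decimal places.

Var(ȳ_str) = Σ Wₕ²(1−fₕ)sₕ²/nₕ with Wₕ = Nₕ/53976:
  B: (9479/53976)²·(1−2303/9479)·2220/2303 = 0.022506222
  E: (9581/53976)²·(1−2154/9581)·352/2154 = 0.0039913502
  C: (18531/53976)²·(1−2420/18531)·1083/2420 = 0.045859894
  D: (16385/53976)²·(1−2246/16385)·3140/2246 = 0.11116899
  → Var(ȳ_str) = 0.18352646.
Var(ȳ_srs) = (1 − 9123/53976)·3291/9123 = 0.29976506.
deff = 0.18352646 / 0.29976506 = 0.6122.

0.6122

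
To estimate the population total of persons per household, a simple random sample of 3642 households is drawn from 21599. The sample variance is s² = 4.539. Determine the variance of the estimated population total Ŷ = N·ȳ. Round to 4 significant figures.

483400

Var(Ŷ) = N²·Var(ȳ) = N²·(1 − n/N)·s²/n.
f = 3642/21599 = 0.16861892; Var(ȳ) = 0.83138108·4.539/3642 = 0.0010361446.
Var(Ŷ) = 21599² · 0.0010361446 = 483378.86.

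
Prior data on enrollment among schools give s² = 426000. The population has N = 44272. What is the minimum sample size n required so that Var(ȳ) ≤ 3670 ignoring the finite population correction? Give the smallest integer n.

117

Without fpc, n₀ = s²/D = 426000/3670 = 116.0763.
Rounding up, n = 117.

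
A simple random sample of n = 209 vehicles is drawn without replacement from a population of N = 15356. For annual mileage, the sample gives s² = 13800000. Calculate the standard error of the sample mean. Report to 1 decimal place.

Under SRS without replacement, Var(ȳ) = (1 − f)·s²/n with f = n/N = 209/15356 = 0.01361032.
Var(ȳ) = (1 − 0.01361032)·13800000/209 = 0.98638968·66028.708 = 65130.037.
SE(ȳ) = √(65130.037) = 255.2.

255.2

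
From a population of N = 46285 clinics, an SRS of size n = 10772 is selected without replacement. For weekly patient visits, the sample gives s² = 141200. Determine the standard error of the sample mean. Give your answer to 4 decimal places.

Under SRS without replacement, Var(ȳ) = (1 − f)·s²/n with f = n/N = 10772/46285 = 0.23273199.
Var(ȳ) = (1 − 0.23273199)·141200/10772 = 0.76726801·13.108058 = 10.057394.
SE(ȳ) = √(10.057394) = 3.1713.

3.1713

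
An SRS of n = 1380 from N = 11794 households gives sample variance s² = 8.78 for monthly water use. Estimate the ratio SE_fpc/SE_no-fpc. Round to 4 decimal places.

f = n/N = 1380/11794 = 0.11700865.
SE_no-fpc = √(s²/n) = 0.079764145; SE_fpc = √((1−f)s²/n) = 0.074952468.
Ratio = √(1−f) = 0.93967620.

0.9397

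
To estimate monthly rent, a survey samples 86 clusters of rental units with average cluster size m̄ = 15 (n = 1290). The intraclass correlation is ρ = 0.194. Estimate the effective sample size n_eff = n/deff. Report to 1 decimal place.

347.1

deff = 1 + (15 − 1)·0.194 = 1 + 2.716 = 3.716.
n_eff = 1290 / 3.716 = 347.1.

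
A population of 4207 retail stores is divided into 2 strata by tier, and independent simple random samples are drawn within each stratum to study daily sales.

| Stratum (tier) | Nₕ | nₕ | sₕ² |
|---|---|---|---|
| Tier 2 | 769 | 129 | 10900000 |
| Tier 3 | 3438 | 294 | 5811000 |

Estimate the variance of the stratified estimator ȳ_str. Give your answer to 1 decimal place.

14420.7

Var(ȳ_str) = Σₕ Wₕ²(1 − fₕ)sₕ²/nₕ with Wₕ = Nₕ/N, N = 4207.
Tier 2: Wₕ = 0.18279059; term = 0.18279059²·(1 − 0.16775033)·10900000/129 = 2349.6224.
Tier 3: Wₕ = 0.81720941; term = 0.81720941²·(1 − 0.08551483)·5811000/294 = 12071.102.
Sum = 14420.724.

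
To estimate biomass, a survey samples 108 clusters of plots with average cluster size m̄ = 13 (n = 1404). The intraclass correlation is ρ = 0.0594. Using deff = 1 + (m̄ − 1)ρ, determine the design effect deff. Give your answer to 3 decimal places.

deff = 1 + (13 − 1)·0.0594 = 1 + 0.7128 = 1.7128.

1.713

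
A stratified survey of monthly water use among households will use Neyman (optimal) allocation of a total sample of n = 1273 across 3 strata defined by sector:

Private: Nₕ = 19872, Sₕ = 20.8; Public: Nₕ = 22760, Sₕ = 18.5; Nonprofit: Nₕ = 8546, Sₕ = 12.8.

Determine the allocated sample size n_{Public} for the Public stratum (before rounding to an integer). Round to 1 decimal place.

567.9

Neyman allocation: nₕ = n·NₕSₕ / Σⱼ NⱼSⱼ.
Σ NⱼSⱼ = 19872·20.8 + 22760·18.5 + 8546·12.8 = 943786.4.
n_{Public} = 1273·22760·18.5 / 943786.4 = 567.9.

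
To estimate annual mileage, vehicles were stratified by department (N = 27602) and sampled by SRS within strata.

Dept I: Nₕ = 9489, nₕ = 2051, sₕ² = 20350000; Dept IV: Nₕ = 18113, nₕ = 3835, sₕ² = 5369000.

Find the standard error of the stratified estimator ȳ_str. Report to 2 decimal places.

Var(ȳ_str) = Σₕ Wₕ²(1 − fₕ)sₕ²/nₕ with Wₕ = Nₕ/N, N = 27602.
Dept I: Wₕ = 0.34377944; term = 0.34377944²·(1 − 0.21614501)·20350000/2051 = 919.16668.
Dept IV: Wₕ = 0.65622056; term = 0.65622056²·(1 − 0.21172638)·5369000/3835 = 475.23093.
Sum = 1394.3976.
SE = √(1394.3976) = 37.34.

37.34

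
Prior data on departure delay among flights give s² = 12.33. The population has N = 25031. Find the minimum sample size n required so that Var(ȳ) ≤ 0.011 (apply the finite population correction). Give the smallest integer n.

Without fpc, n₀ = s²/D = 12.33/0.011 = 1120.9091.
With fpc, (1 − n/N)·s²/n ≤ D requires n ≥ n₀/(1 + n₀/N) = 1120.9091/(1 + 1120.9091/25031) = 1072.8653.
Rounding up, n = 1073.

1073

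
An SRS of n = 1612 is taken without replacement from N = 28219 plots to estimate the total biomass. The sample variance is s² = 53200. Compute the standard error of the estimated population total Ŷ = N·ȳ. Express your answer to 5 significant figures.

Var(Ŷ) = N²·Var(ȳ) = N²·(1 − n/N)·s²/n.
f = 1612/28219 = 0.05712463; Var(ȳ) = 0.94287537·53200/1612 = 31.117227.
Var(Ŷ) = 28219² · 31.117227 = 2.477902 × 10^10.
SE(Ŷ) = √(2.477902 × 10^10) = 157410.

157410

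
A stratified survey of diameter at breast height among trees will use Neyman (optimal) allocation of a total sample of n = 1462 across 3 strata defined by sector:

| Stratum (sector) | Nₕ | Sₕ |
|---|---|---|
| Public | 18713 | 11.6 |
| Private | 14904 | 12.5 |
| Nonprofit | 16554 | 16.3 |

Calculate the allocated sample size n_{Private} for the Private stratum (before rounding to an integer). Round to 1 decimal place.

Neyman allocation: nₕ = n·NₕSₕ / Σⱼ NⱼSⱼ.
Σ NⱼSⱼ = 18713·11.6 + 14904·12.5 + 16554·16.3 = 673201.
n_{Private} = 1462·14904·12.5 / 673201 = 404.6.

404.6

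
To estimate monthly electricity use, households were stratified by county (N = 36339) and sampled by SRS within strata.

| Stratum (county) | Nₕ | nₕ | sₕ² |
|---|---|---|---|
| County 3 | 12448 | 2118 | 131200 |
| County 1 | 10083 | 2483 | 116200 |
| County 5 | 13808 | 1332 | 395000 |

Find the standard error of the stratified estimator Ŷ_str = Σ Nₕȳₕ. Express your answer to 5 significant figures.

Var(Ŷ_str) = Σₕ Nₕ²(1 − fₕ)sₕ²/nₕ.
County 3: 12448²·(1 − 2118/12448)·131200/2118 = 7.9654035 × 10^9.
County 1: 10083²·(1 − 2483/10083)·116200/2483 = 3.5861856 × 10^9.
County 5: 13808²·(1 − 1332/13808)·395000/1332 = 5.1085661 × 10^10.
Sum = 6.263725 × 10^10.
SE = √(6.263725 × 10^10) = 250270.

250270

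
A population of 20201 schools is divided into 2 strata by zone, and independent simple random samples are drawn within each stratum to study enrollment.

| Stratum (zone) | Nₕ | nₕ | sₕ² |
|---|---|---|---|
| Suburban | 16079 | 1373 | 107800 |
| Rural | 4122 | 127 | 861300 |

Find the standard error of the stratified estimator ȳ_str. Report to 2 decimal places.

17.87

Var(ȳ_str) = Σₕ Wₕ²(1 − fₕ)sₕ²/nₕ with Wₕ = Nₕ/N, N = 20201.
Suburban: Wₕ = 0.79595070; term = 0.79595070²·(1 − 0.08539088)·107800/1373 = 45.494205.
Rural: Wₕ = 0.20404930; term = 0.20404930²·(1 − 0.03081029)·861300/127 = 273.67162.
Sum = 319.16583.
SE = √(319.16583) = 17.87.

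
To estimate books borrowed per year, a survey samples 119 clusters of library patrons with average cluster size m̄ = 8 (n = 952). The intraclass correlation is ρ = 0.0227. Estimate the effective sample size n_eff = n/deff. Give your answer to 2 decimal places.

821.47

deff = 1 + (8 − 1)·0.0227 = 1 + 0.1589 = 1.1589.
n_eff = 952 / 1.1589 = 821.47.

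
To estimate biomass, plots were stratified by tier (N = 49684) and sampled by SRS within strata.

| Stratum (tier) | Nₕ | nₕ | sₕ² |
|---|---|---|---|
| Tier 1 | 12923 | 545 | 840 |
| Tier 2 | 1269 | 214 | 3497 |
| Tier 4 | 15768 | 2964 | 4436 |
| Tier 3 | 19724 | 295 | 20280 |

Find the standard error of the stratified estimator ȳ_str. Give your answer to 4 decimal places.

Var(ȳ_str) = Σₕ Wₕ²(1 − fₕ)sₕ²/nₕ with Wₕ = Nₕ/N, N = 49684.
Tier 1: Wₕ = 0.26010386; term = 0.26010386²·(1 − 0.04217287)·840/545 = 0.099876543.
Tier 2: Wₕ = 0.02554142; term = 0.02554142²·(1 − 0.16863672)·3497/214 = 0.0088626344.
Tier 4: Wₕ = 0.31736575; term = 0.31736575²·(1 − 0.18797565)·4436/2964 = 0.12240594.
Tier 3: Wₕ = 0.39698897; term = 0.39698897²·(1 − 0.01495640)·20280/295 = 10.672306.
Sum = 10.903451.
SE = √(10.903451) = 3.3020.

3.3020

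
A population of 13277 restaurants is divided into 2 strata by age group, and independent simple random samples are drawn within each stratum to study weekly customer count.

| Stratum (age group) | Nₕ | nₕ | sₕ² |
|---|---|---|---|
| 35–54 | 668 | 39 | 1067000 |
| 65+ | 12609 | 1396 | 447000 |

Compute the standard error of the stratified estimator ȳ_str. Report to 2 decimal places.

17.95

Var(ȳ_str) = Σₕ Wₕ²(1 − fₕ)sₕ²/nₕ with Wₕ = Nₕ/N, N = 13277.
35–54: Wₕ = 0.05031257; term = 0.05031257²·(1 − 0.05838323)·1067000/39 = 65.211923.
65+: Wₕ = 0.94968743; term = 0.94968743²·(1 − 0.11071457)·447000/1396 = 256.81753.
Sum = 322.02945.
SE = √(322.02945) = 17.95.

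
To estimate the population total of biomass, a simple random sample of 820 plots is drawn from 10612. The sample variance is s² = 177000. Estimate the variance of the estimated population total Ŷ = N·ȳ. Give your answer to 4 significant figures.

2.243 × 10^10

Var(Ŷ) = N²·Var(ȳ) = N²·(1 − n/N)·s²/n.
f = 820/10612 = 0.07727101; Var(ȳ) = 0.92272899·177000/820 = 199.17443.
Var(Ŷ) = 10612² · 199.17443 = 2.2429938 × 10^10.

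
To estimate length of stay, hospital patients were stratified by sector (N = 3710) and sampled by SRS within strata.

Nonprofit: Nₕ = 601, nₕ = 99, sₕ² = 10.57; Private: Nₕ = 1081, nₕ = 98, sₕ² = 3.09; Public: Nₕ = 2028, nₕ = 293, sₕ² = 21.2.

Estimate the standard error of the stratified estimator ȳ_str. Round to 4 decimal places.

0.1525

Var(ȳ_str) = Σₕ Wₕ²(1 − fₕ)sₕ²/nₕ with Wₕ = Nₕ/N, N = 3710.
Nonprofit: Wₕ = 0.16199461; term = 0.16199461²·(1 − 0.16472546)·10.57/99 = 0.0023402926.
Private: Wₕ = 0.29137466; term = 0.29137466²·(1 − 0.09065680)·3.09/98 = 0.0024342423.
Public: Wₕ = 0.54663073; term = 0.54663073²·(1 − 0.14447732)·21.2/293 = 0.018496427.
Sum = 0.023270962.
SE = √(0.023270962) = 0.1525.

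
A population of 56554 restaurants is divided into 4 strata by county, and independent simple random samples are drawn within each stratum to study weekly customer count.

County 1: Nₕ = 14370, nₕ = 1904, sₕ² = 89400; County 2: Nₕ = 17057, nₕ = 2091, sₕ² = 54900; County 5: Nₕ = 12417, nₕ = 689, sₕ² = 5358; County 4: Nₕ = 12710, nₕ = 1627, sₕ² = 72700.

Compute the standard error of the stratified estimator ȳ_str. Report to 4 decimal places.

2.6547

Var(ȳ_str) = Σₕ Wₕ²(1 − fₕ)sₕ²/nₕ with Wₕ = Nₕ/N, N = 56554.
County 1: Wₕ = 0.25409343; term = 0.25409343²·(1 − 0.13249826)·89400/1904 = 2.6298308.
County 2: Wₕ = 0.30160555; term = 0.30160555²·(1 − 0.12258897)·54900/2091 = 2.0955597.
County 5: Wₕ = 0.21956007; term = 0.21956007²·(1 − 0.05548844)·5358/689 = 0.3540768.
County 4: Wₕ = 0.22474096; term = 0.22474096²·(1 − 0.12800944)·72700/1627 = 1.9679909.
Sum = 7.0474582.
SE = √(7.0474582) = 2.6547.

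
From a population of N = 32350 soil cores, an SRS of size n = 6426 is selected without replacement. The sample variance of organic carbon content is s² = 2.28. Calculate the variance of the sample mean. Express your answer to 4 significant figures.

Under SRS without replacement, Var(ȳ) = (1 − f)·s²/n with f = n/N = 6426/32350 = 0.19863988.
Var(ȳ) = (1 − 0.19863988)·2.28/6426 = 0.80136012·3.5480859 × 10^-4 = 2.8432946 × 10^-4.

2.843 × 10^-4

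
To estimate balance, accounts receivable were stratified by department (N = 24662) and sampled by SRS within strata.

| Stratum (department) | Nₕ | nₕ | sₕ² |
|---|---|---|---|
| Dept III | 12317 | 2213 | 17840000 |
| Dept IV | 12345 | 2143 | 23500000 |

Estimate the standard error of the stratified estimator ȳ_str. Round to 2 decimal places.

62.61

Var(ȳ_str) = Σₕ Wₕ²(1 − fₕ)sₕ²/nₕ with Wₕ = Nₕ/N, N = 24662.
Dept III: Wₕ = 0.49943233; term = 0.49943233²·(1 − 0.17967037)·17840000/2213 = 1649.5107.
Dept IV: Wₕ = 0.50056767; term = 0.50056767²·(1 − 0.17359255)·23500000/2143 = 2270.7301.
Sum = 3920.2408.
SE = √(3920.2408) = 62.61.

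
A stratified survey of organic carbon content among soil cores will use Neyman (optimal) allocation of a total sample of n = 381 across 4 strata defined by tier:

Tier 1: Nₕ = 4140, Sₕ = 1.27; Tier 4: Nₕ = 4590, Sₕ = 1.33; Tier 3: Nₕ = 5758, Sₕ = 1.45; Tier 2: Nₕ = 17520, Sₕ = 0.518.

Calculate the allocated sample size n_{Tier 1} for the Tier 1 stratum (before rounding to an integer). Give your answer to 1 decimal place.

Neyman allocation: nₕ = n·NₕSₕ / Σⱼ NⱼSⱼ.
Σ NⱼSⱼ = 4140·1.27 + 4590·1.33 + 5758·1.45 + 17520·0.518 = 28786.96.
n_{Tier 1} = 381·4140·1.27 / 28786.96 = 69.6.

69.6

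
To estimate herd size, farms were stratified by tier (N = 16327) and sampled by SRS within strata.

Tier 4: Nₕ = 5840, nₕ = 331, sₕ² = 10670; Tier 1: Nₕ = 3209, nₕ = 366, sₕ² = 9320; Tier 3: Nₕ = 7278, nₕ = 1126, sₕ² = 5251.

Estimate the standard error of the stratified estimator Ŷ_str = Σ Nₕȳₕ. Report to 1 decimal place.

Var(Ŷ_str) = Σₕ Nₕ²(1 − fₕ)sₕ²/nₕ.
Tier 4: 5840²·(1 − 331/5840)·10670/331 = 1.0371034 × 10^9.
Tier 1: 3209²·(1 − 366/3209)·9320/366 = 2.3231722 × 10^8.
Tier 3: 7278²·(1 − 1126/7278)·5251/1126 = 2.0880073 × 10^8.
Sum = 1.4782214 × 10^9.
SE = √(1.4782214 × 10^9) = 38447.6.

38447.6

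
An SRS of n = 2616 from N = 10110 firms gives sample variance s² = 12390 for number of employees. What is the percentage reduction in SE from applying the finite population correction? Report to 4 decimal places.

13.9043

f = n/N = 2616/10110 = 0.25875371.
SE_no-fpc = √(s²/n) = 2.1762901; SE_fpc = √((1−f)s²/n) = 1.8736913.
Ratio = √(1−f) = 0.86095661. Reduction = 100·(1 − 0.86095661) = 13.9043%.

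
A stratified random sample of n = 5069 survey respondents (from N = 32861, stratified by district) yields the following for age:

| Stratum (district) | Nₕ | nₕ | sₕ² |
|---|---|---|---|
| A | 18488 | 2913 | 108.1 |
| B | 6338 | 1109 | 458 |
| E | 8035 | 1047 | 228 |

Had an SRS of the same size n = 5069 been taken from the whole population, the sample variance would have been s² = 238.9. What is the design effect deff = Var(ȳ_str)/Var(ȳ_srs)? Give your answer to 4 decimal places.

0.8503

Var(ȳ_str) = Σ Wₕ²(1−fₕ)sₕ²/nₕ with Wₕ = Nₕ/32861:
  A: (18488/32861)²·(1−2913/18488)·108.1/2913 = 0.0098955889
  B: (6338/32861)²·(1−1109/6338)·458/1109 = 0.012674863
  E: (8035/32861)²·(1−1047/8035)·228/1047 = 0.011323101
  → Var(ȳ_str) = 0.033893553.
Var(ȳ_srs) = (1 − 5069/32861)·238.9/5069 = 0.039859595.
deff = 0.033893553 / 0.039859595 = 0.8503.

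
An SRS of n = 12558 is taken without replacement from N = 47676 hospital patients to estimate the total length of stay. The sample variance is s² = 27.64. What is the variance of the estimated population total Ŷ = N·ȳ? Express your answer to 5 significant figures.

Var(Ŷ) = N²·Var(ȳ) = N²·(1 − n/N)·s²/n.
f = 12558/47676 = 0.26340297; Var(ȳ) = 0.73659703·27.64/12558 = 0.0016212408.
Var(Ŷ) = 47676² · 0.0016212408 = 3.6850819 × 10^6.

3.6851 × 10^6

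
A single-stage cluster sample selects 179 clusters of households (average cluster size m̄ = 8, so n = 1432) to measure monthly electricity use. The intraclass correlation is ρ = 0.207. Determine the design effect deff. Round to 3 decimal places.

deff = 1 + (8 − 1)·0.207 = 1 + 1.449 = 2.449.

2.449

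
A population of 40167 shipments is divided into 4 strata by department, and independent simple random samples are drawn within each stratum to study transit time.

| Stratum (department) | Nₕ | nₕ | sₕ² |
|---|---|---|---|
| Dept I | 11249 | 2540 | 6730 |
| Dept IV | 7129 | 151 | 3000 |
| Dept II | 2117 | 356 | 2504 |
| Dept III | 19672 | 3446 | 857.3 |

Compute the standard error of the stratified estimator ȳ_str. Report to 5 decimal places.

0.91594

Var(ȳ_str) = Σₕ Wₕ²(1 − fₕ)sₕ²/nₕ with Wₕ = Nₕ/N, N = 40167.
Dept I: Wₕ = 0.28005577; term = 0.28005577²·(1 − 0.22579785)·6730/2540 = 0.16088841.
Dept IV: Wₕ = 0.17748400; term = 0.17748400²·(1 − 0.02118109)·3000/151 = 0.61258322.
Dept II: Wₕ = 0.05270496; term = 0.05270496²·(1 − 0.16816249)·2504/356 = 0.016252709.
Dept III: Wₕ = 0.48975527; term = 0.48975527²·(1 − 0.17517283)·857.3/3446 = 0.049219675.
Sum = 0.83894401.
SE = √(0.83894401) = 0.91594.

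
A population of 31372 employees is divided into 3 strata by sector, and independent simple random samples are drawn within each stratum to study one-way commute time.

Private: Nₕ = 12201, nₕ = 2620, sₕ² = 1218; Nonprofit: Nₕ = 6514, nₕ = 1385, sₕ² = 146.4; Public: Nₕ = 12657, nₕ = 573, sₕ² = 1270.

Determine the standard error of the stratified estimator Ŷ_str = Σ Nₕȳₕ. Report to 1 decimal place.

Var(Ŷ_str) = Σₕ Nₕ²(1 − fₕ)sₕ²/nₕ.
Private: 12201²·(1 − 2620/12201)·1218/2620 = 5.4344083 × 10^7.
Nonprofit: 6514²·(1 − 1385/6514)·146.4/1385 = 3.531602 × 10^6.
Public: 12657²·(1 − 573/12657)·1270/573 = 3.3899289 × 10^8.
Sum = 3.9686858 × 10^8.
SE = √(3.9686858 × 10^8) = 19921.6.

19921.6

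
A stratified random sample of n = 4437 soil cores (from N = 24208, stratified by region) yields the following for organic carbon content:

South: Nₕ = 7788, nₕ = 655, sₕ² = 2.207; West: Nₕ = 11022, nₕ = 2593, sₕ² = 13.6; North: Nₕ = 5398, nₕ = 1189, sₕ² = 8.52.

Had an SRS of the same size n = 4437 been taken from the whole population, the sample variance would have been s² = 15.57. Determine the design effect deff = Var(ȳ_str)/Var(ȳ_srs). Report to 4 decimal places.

Var(ȳ_str) = Σ Wₕ²(1−fₕ)sₕ²/nₕ with Wₕ = Nₕ/24208:
  South: (7788/24208)²·(1−655/7788)·2.207/655 = 3.1940476 × 10^-4
  West: (11022/24208)²·(1−2593/11022)·13.6/2593 = 8.3148617 × 10^-4
  North: (5398/24208)²·(1−1189/5398)·8.52/1189 = 2.7781246 × 10^-4
  → Var(ȳ_str) = 0.0014287034.
Var(ȳ_srs) = (1 − 4437/24208)·15.57/4437 = 0.002865952.
deff = 0.0014287034 / 0.002865952 = 0.4985.

0.4985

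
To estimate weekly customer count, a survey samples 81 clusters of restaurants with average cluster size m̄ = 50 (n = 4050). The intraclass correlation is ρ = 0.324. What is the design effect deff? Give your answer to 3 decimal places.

16.876

deff = 1 + (50 − 1)·0.324 = 1 + 15.876 = 16.876.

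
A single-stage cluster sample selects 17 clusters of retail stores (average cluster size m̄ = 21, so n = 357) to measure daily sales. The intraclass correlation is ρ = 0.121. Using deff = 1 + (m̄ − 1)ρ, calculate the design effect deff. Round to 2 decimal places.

3.42

deff = 1 + (21 − 1)·0.121 = 1 + 2.42 = 3.42.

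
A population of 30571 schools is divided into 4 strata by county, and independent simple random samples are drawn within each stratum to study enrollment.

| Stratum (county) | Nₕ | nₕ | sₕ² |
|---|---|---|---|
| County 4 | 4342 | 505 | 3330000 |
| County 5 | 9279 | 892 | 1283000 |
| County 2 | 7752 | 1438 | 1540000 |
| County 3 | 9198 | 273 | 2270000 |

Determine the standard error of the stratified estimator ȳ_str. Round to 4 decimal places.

31.9966

Var(ȳ_str) = Σₕ Wₕ²(1 − fₕ)sₕ²/nₕ with Wₕ = Nₕ/N, N = 30571.
County 4: Wₕ = 0.14203003; term = 0.14203003²·(1 − 0.11630585)·3330000/505 = 117.54798.
County 5: Wₕ = 0.30352295; term = 0.30352295²·(1 − 0.09613105)·1283000/892 = 119.77063.
County 2: Wₕ = 0.25357365; term = 0.25357365²·(1 − 0.18550052)·1540000/1438 = 56.086829.
County 3: Wₕ = 0.30087338; term = 0.30087338²·(1 − 0.02968037)·2270000/273 = 730.37441.
Sum = 1023.7798.
SE = √(1023.7798) = 31.9966.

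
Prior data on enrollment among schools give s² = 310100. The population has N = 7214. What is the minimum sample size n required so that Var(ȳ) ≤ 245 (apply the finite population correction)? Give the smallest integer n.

1077

Without fpc, n₀ = s²/D = 310100/245 = 1265.7143.
With fpc, (1 − n/N)·s²/n ≤ D requires n ≥ n₀/(1 + n₀/N) = 1265.7143/(1 + 1265.7143/7214) = 1076.7890.
Rounding up, n = 1077.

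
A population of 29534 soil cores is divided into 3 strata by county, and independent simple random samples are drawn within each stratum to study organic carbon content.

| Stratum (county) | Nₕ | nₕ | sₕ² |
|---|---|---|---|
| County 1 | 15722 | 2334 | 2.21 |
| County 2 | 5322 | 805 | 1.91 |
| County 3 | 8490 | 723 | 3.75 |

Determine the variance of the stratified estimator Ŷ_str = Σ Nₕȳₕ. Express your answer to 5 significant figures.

Var(Ŷ_str) = Σₕ Nₕ²(1 − fₕ)sₕ²/nₕ.
County 1: 15722²·(1 − 2334/15722)·2.21/2334 = 199303.5.
County 2: 5322²·(1 − 805/5322)·1.91/805 = 57037.758.
County 3: 8490²·(1 − 723/8490)·3.75/723 = 342021.94.
Sum = 598363.2.

598360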